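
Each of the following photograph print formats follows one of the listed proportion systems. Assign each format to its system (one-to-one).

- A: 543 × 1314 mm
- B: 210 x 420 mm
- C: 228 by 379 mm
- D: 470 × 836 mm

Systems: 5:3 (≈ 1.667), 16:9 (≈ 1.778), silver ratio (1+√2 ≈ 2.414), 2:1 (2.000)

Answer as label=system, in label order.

A=silver ratio, B=2:1, C=5:3, D=16:9

Ratios: A ≈ 2.420; B ≈ 2.000; C ≈ 1.662; D ≈ 1.779.
Targets: 5:3 ≈ 1.667; 16:9 ≈ 1.778; silver ratio ≈ 2.414; 2:1 ≈ 2.000.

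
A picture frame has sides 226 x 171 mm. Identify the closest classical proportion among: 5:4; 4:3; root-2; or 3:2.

4:3

Ratio = 226 / 171 ≈ 1.322.
Distances: 5:4 1.250 (Δ 0.072); 4:3 1.333 (Δ 0.011); root-2 1.414 (Δ 0.092); 3:2 1.500 (Δ 0.178).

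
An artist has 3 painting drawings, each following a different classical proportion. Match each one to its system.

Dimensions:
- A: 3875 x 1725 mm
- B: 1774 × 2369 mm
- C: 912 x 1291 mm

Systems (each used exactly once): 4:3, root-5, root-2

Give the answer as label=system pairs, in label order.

A = 3875/1725 ≈ 2.246 → root-5 (2.236)
B = 2369/1774 ≈ 1.335 → 4:3 (1.333)
C = 1291/912 ≈ 1.416 → root-2 (1.414)

A=root-5, B=4:3, C=root-2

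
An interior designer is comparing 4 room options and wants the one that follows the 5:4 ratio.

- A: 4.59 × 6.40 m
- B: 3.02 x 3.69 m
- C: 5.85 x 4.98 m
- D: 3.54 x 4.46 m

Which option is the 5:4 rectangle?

Ratios (long/short): A ≈ 1.394; B ≈ 1.222; C ≈ 1.175; D ≈ 1.260.
5:4 ≈ 1.250; option D is nearest (Δ 0.010).

D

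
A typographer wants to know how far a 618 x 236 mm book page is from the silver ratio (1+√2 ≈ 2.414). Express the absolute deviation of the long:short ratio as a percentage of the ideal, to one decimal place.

8.5%

Ratio = 618 / 236 ≈ 2.6186.
Ideal silver ratio ≈ 2.4142. |2.6186 − 2.4142| / 2.4142 ≈ 8.47% → 8.5%.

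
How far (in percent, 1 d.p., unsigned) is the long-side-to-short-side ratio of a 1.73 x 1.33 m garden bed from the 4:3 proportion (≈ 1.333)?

2.4%

Ratio = 1.73 / 1.33 ≈ 1.3008.
Ideal 4:3 ≈ 1.3333. |1.3008 − 1.3333| / 1.3333 ≈ 2.44% → 2.4%.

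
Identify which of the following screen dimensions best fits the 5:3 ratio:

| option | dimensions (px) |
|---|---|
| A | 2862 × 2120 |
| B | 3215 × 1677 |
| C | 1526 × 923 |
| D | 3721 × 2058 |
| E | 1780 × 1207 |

C

Target 5:3 ≈ 1.667.
A: 1.350 (Δ0.317)  B: 1.917 (Δ0.250)  C: 1.653 (Δ0.014)  D: 1.808 (Δ0.141)  E: 1.475 (Δ0.192)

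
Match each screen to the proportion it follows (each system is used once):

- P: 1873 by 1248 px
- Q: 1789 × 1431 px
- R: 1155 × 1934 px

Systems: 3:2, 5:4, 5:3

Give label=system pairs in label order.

Ratios: P ≈ 1.501; Q ≈ 1.250; R ≈ 1.674.
Targets: 3:2 ≈ 1.500; 5:4 ≈ 1.250; 5:3 ≈ 1.667.

P=3:2, Q=5:4, R=5:3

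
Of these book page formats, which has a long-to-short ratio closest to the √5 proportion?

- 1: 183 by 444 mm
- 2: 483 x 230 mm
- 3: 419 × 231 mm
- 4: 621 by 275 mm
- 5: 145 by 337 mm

4

Target root-5 ≈ 2.236.
1: 2.426 (Δ0.190)  2: 2.100 (Δ0.136)  3: 1.814 (Δ0.422)  4: 2.258 (Δ0.022)  5: 2.324 (Δ0.088)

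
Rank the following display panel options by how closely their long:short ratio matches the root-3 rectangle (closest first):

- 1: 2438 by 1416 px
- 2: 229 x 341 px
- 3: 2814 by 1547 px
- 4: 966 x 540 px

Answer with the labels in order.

1, 4, 3, 2

Ratios: 1 = 2438 / 1416 ≈ 1.722; 2 = 341 / 229 ≈ 1.489; 3 = 2814 / 1547 ≈ 1.819; 4 = 966 / 540 ≈ 1.789.
|Δ from 1.732|: 1 0.010; 2 0.243; 3 0.087; 4 0.057.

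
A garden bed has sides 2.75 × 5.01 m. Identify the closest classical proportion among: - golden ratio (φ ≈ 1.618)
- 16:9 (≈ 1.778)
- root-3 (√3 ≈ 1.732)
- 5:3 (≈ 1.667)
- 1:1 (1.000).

Ratio = 5.01 / 2.75 ≈ 1.822.
Distances: golden ratio 1.618 (Δ 0.204); 16:9 1.778 (Δ 0.044); root-3 1.732 (Δ 0.090); 5:3 1.667 (Δ 0.155); 1:1 1.000 (Δ 0.822).

16:9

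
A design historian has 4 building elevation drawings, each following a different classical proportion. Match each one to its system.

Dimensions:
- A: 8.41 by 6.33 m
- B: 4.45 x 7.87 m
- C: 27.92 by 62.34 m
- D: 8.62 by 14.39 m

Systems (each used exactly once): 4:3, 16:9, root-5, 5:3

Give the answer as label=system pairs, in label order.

Ratios: A ≈ 1.329; B ≈ 1.769; C ≈ 2.233; D ≈ 1.669.
Targets: 4:3 ≈ 1.333; 16:9 ≈ 1.778; root-5 ≈ 2.236; 5:3 ≈ 1.667.

A=4:3, B=16:9, C=root-5, D=5:3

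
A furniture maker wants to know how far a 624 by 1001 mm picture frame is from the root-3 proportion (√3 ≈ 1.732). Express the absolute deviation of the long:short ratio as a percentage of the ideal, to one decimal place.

7.4%

Ratio = 1001 / 624 ≈ 1.6042.
Ideal root-3 ≈ 1.7321. |1.6042 − 1.7321| / 1.7321 ≈ 7.38% → 7.4%.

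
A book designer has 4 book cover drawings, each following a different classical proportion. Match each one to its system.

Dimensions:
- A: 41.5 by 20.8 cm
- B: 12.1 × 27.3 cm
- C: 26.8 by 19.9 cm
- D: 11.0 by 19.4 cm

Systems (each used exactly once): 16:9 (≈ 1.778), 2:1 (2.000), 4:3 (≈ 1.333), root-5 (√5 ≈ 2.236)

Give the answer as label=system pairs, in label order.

A=2:1, B=root-5, C=4:3, D=16:9

A = 41.5/20.8 ≈ 1.995 → 2:1 (2.000)
B = 27.3/12.1 ≈ 2.256 → root-5 (2.236)
C = 26.8/19.9 ≈ 1.347 → 4:3 (1.333)
D = 19.4/11.0 ≈ 1.764 → 16:9 (1.778)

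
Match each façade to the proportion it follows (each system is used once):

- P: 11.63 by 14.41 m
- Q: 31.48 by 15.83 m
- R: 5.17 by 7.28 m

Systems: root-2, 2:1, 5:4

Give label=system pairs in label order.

P=5:4, Q=2:1, R=root-2

P = 14.41/11.63 ≈ 1.239 → 5:4 (1.250)
Q = 31.48/15.83 ≈ 1.989 → 2:1 (2.000)
R = 7.28/5.17 ≈ 1.408 → root-2 (1.414)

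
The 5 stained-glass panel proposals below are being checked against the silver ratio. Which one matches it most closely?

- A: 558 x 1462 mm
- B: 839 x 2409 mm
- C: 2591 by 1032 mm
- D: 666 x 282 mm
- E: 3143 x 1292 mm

E

Ratios (long/short): A ≈ 2.620; B ≈ 2.871; C ≈ 2.511; D ≈ 2.362; E ≈ 2.433.
silver ratio ≈ 2.414; option E is nearest (Δ 0.019).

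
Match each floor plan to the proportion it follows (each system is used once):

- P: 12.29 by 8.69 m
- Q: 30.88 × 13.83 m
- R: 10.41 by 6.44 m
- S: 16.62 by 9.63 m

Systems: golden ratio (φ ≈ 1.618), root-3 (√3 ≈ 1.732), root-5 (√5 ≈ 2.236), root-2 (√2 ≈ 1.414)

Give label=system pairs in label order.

P = 12.29/8.69 ≈ 1.414 → root-2 (1.414)
Q = 30.88/13.83 ≈ 2.233 → root-5 (2.236)
R = 10.41/6.44 ≈ 1.616 → golden ratio (1.618)
S = 16.62/9.63 ≈ 1.726 → root-3 (1.732)

P=root-2, Q=root-5, R=golden ratio, S=root-3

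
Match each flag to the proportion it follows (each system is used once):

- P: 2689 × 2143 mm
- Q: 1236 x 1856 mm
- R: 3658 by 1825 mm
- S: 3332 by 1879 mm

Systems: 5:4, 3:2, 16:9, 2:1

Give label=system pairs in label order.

P=5:4, Q=3:2, R=2:1, S=16:9

P = 2689/2143 ≈ 1.255 → 5:4 (1.250)
Q = 1856/1236 ≈ 1.502 → 3:2 (1.500)
R = 3658/1825 ≈ 2.004 → 2:1 (2.000)
S = 3332/1879 ≈ 1.773 → 16:9 (1.778)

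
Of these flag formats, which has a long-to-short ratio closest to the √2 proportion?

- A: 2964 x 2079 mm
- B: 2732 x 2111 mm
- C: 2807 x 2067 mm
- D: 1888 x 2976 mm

Ratios (long/short): A ≈ 1.426; B ≈ 1.294; C ≈ 1.358; D ≈ 1.576.
root-2 ≈ 1.414; option A is nearest (Δ 0.012).

A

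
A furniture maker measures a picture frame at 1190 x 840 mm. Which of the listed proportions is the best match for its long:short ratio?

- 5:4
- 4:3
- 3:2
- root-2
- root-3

root-2

1190/840 ≈ 1.417. Nearest candidates are root-2 (1.414, off by 0.003) and 3:2 (1.500, off by 0.083).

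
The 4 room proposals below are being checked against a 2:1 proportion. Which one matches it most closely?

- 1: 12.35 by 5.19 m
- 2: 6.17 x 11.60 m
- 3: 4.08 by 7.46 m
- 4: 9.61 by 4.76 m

Ratios (long/short): 1 ≈ 2.380; 2 ≈ 1.880; 3 ≈ 1.828; 4 ≈ 2.019.
2:1 ≈ 2.000; option 4 is nearest (Δ 0.019).

4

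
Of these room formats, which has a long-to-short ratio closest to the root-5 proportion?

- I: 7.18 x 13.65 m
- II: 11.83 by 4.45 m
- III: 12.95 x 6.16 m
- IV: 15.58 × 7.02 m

Target root-5 ≈ 2.236.
I: 1.901 (Δ0.335)  II: 2.658 (Δ0.422)  III: 2.102 (Δ0.134)  IV: 2.219 (Δ0.017)

IV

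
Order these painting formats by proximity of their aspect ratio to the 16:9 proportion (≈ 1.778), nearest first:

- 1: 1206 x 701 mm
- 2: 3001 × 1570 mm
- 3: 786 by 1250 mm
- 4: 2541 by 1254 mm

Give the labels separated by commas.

1, 2, 3, 4

1: 1206/701 ≈ 1.720 → |1.720 − 1.778| = 0.058
2: 3001/1570 ≈ 1.911 → |1.911 − 1.778| = 0.133
3: 1250/786 ≈ 1.590 → |1.590 − 1.778| = 0.188
4: 2541/1254 ≈ 2.026 → |2.026 − 1.778| = 0.248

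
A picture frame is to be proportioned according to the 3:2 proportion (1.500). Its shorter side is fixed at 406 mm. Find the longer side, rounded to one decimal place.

609.0 mm

3:2 = 1.50000.
Longer side = 406 × 1.50000 ≈ 609.000 → 609.0 mm.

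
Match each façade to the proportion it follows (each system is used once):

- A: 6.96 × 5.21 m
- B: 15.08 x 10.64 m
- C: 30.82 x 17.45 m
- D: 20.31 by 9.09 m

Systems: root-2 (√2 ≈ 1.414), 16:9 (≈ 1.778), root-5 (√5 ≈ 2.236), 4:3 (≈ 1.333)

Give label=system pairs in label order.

A=4:3, B=root-2, C=16:9, D=root-5

A = 6.96/5.21 ≈ 1.336 → 4:3 (1.333)
B = 15.08/10.64 ≈ 1.417 → root-2 (1.414)
C = 30.82/17.45 ≈ 1.766 → 16:9 (1.778)
D = 20.31/9.09 ≈ 2.234 → root-5 (2.236)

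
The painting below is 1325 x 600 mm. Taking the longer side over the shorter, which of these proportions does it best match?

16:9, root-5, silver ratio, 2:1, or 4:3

Ratio = 1325 / 600 ≈ 2.208.
Distances: 16:9 1.778 (Δ 0.430); root-5 2.236 (Δ 0.028); silver ratio 2.414 (Δ 0.206); 2:1 2.000 (Δ 0.208); 4:3 1.333 (Δ 0.875).

root-5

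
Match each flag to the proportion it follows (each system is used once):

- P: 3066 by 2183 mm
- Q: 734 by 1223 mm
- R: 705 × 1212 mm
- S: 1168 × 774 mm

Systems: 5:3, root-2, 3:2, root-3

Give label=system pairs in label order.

Ratios: P ≈ 1.404; Q ≈ 1.666; R ≈ 1.719; S ≈ 1.509.
Targets: 5:3 ≈ 1.667; root-2 ≈ 1.414; 3:2 ≈ 1.500; root-3 ≈ 1.732.

P=root-2, Q=5:3, R=root-3, S=3:2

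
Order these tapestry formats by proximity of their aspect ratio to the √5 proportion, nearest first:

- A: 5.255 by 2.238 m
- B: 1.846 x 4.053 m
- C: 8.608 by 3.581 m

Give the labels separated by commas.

A: 5.255/2.238 ≈ 2.348 → |2.348 − 2.236| = 0.112
B: 4.053/1.846 ≈ 2.196 → |2.196 − 2.236| = 0.040
C: 8.608/3.581 ≈ 2.404 → |2.404 − 2.236| = 0.168

B, A, C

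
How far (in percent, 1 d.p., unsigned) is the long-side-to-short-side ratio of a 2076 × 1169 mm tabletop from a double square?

Ratio = 2076 / 1169 ≈ 1.7759.
Ideal 2:1 = 2.0000. |1.7759 − 2.0000| / 2.0000 ≈ 11.20% → 11.2%.

11.2%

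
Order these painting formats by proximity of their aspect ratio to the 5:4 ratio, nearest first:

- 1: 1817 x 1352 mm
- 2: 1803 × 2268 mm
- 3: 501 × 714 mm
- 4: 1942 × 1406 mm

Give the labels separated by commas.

1: 1817/1352 ≈ 1.344 → |1.344 − 1.250| = 0.094
2: 2268/1803 ≈ 1.258 → |1.258 − 1.250| = 0.008
3: 714/501 ≈ 1.425 → |1.425 − 1.250| = 0.175
4: 1942/1406 ≈ 1.381 → |1.381 − 1.250| = 0.131

2, 1, 4, 3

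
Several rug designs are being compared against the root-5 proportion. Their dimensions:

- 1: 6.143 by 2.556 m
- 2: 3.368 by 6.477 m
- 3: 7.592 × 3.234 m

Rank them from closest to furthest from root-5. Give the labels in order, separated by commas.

3, 1, 2

Ratios: 1 = 6.143 / 2.556 ≈ 2.403; 2 = 6.477 / 3.368 ≈ 1.923; 3 = 7.592 / 3.234 ≈ 2.348.
|Δ from 2.236|: 1 0.167; 2 0.313; 3 0.112.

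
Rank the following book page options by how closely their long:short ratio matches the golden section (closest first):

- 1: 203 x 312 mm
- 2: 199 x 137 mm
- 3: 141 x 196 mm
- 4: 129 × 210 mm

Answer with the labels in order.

Ratios: 1 = 312 / 203 ≈ 1.537; 2 = 199 / 137 ≈ 1.453; 3 = 196 / 141 ≈ 1.390; 4 = 210 / 129 ≈ 1.628.
|Δ from 1.618|: 1 0.081; 2 0.165; 3 0.228; 4 0.010.

4, 1, 2, 3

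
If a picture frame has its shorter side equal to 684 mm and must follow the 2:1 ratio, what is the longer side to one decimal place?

1368.0 mm

2:1 = 2.00000.
Longer side = 684 × 2.00000 ≈ 1368.000 → 1368.0 mm.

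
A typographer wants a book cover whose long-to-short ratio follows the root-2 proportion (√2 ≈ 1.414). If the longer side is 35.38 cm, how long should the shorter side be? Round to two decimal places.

root-2 ≈ 1.41421.
Shorter side = 35.38 ÷ 1.41421 ≈ 25.0175 → 25.02 cm.

25.02 cm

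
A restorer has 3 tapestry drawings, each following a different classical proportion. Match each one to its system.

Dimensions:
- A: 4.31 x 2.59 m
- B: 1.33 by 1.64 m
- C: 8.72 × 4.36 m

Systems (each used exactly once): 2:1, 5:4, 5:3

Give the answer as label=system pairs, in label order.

A=5:3, B=5:4, C=2:1

Ratios: A ≈ 1.664; B ≈ 1.233; C ≈ 2.000.
Targets: 2:1 ≈ 2.000; 5:4 ≈ 1.250; 5:3 ≈ 1.667.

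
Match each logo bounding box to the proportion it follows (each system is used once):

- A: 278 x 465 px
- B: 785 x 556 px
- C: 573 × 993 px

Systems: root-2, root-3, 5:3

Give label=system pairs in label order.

A=5:3, B=root-2, C=root-3

A = 465/278 ≈ 1.673 → 5:3 (1.667)
B = 785/556 ≈ 1.412 → root-2 (1.414)
C = 993/573 ≈ 1.733 → root-3 (1.732)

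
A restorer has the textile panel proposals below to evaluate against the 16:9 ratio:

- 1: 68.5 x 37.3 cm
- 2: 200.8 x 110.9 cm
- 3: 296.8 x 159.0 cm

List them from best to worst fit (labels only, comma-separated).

Ratios: 1 = 68.5 / 37.3 ≈ 1.836; 2 = 200.8 / 110.9 ≈ 1.811; 3 = 296.8 / 159.0 ≈ 1.867.
|Δ from 1.778|: 1 0.058; 2 0.033; 3 0.089.

2, 1, 3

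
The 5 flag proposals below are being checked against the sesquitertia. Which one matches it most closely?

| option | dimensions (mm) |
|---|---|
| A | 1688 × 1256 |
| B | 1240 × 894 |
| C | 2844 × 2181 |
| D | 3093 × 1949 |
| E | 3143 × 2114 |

A

Ratios (long/short): A ≈ 1.344; B ≈ 1.387; C ≈ 1.304; D ≈ 1.587; E ≈ 1.487.
4:3 ≈ 1.333; option A is nearest (Δ 0.011).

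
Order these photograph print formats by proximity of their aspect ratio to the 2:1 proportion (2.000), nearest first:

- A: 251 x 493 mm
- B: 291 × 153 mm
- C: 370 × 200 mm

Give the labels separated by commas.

A, B, C

Ratios: A = 493 / 251 ≈ 1.964; B = 291 / 153 ≈ 1.902; C = 370 / 200 ≈ 1.850.
|Δ from 2.000|: A 0.036; B 0.098; C 0.150.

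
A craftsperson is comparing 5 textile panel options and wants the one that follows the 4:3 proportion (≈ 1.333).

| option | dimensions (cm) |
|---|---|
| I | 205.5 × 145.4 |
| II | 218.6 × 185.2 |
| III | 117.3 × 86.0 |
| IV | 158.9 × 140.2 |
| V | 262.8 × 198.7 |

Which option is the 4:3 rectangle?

V

Target 4:3 ≈ 1.333.
I: 1.413 (Δ0.080)  II: 1.180 (Δ0.153)  III: 1.364 (Δ0.031)  IV: 1.133 (Δ0.200)  V: 1.323 (Δ0.010)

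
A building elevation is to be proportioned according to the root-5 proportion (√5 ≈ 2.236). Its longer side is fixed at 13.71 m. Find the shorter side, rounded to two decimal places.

6.13 m

root-5 ≈ 2.23607.
Shorter side = 13.71 ÷ 2.23607 ≈ 6.1313 → 6.13 m.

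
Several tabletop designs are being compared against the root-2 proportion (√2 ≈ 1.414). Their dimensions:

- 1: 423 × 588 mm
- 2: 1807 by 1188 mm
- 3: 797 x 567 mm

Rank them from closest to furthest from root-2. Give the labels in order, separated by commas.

1: 588/423 ≈ 1.390 → |1.390 − 1.414| = 0.024
2: 1807/1188 ≈ 1.521 → |1.521 − 1.414| = 0.107
3: 797/567 ≈ 1.406 → |1.406 − 1.414| = 0.008

3, 1, 2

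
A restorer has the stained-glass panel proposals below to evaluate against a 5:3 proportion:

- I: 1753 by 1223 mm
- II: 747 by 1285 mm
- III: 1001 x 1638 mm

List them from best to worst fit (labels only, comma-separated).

Ratios: I = 1753 / 1223 ≈ 1.433; II = 1285 / 747 ≈ 1.720; III = 1638 / 1001 ≈ 1.636.
|Δ from 1.667|: I 0.234; II 0.053; III 0.031.

III, II, I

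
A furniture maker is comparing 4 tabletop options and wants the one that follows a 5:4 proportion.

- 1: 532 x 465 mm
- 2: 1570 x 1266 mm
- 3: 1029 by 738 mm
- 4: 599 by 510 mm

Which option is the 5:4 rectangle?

2

Ratios (long/short): 1 ≈ 1.144; 2 ≈ 1.240; 3 ≈ 1.394; 4 ≈ 1.175.
5:4 ≈ 1.250; option 2 is nearest (Δ 0.010).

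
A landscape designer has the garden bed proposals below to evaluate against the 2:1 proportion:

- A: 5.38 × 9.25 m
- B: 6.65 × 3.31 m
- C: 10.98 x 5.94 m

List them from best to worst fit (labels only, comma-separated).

B, C, A

Ratios: A = 9.25 / 5.38 ≈ 1.719; B = 6.65 / 3.31 ≈ 2.009; C = 10.98 / 5.94 ≈ 1.848.
|Δ from 2.000|: A 0.281; B 0.009; C 0.152.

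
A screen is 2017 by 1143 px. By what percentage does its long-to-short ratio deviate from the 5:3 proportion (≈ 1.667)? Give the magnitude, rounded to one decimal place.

Ratio = 2017 / 1143 ≈ 1.7647.
Ideal 5:3 ≈ 1.6667. |1.7647 − 1.6667| / 1.6667 ≈ 5.88% → 5.9%.

5.9%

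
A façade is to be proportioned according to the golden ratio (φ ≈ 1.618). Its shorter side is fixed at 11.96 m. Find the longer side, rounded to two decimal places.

19.35 m

golden ratio ≈ 1.61803.
Longer side = 11.96 × 1.61803 ≈ 19.3516 → 19.35 m.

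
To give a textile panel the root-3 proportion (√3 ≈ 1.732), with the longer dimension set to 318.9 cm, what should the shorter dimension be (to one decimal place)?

184.1 cm

root-3 ≈ 1.73205.
Shorter side = 318.9 ÷ 1.73205 ≈ 184.117 → 184.1 cm.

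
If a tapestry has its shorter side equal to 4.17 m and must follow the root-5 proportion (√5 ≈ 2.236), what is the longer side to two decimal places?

root-5 ≈ 2.23607.
Longer side = 4.17 × 2.23607 ≈ 9.3244 → 9.32 m.

9.32 m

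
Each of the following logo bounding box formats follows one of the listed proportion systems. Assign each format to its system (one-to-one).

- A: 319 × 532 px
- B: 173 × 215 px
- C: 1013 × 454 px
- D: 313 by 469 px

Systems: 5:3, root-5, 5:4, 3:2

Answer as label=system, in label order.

A=5:3, B=5:4, C=root-5, D=3:2

A = 532/319 ≈ 1.668 → 5:3 (1.667)
B = 215/173 ≈ 1.243 → 5:4 (1.250)
C = 1013/454 ≈ 2.231 → root-5 (2.236)
D = 469/313 ≈ 1.498 → 3:2 (1.500)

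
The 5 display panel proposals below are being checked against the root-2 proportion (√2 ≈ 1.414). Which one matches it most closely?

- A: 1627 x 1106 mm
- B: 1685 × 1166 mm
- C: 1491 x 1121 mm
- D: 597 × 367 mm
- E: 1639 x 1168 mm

E

Ratios (long/short): A ≈ 1.471; B ≈ 1.445; C ≈ 1.330; D ≈ 1.627; E ≈ 1.403.
root-2 ≈ 1.414; option E is nearest (Δ 0.011).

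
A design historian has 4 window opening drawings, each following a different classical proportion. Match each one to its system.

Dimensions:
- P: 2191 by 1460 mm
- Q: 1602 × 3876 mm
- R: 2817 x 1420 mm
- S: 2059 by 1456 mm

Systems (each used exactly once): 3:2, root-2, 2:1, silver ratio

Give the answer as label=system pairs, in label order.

P=3:2, Q=silver ratio, R=2:1, S=root-2

P = 2191/1460 ≈ 1.501 → 3:2 (1.500)
Q = 3876/1602 ≈ 2.419 → silver ratio (2.414)
R = 2817/1420 ≈ 1.984 → 2:1 (2.000)
S = 2059/1456 ≈ 1.414 → root-2 (1.414)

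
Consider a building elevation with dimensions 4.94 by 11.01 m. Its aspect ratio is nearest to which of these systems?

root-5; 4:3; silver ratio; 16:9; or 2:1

Ratio = 11.01 / 4.94 ≈ 2.229.
Distances: root-5 2.236 (Δ 0.007); 4:3 1.333 (Δ 0.896); silver ratio 2.414 (Δ 0.185); 16:9 1.778 (Δ 0.451); 2:1 2.000 (Δ 0.229).

root-5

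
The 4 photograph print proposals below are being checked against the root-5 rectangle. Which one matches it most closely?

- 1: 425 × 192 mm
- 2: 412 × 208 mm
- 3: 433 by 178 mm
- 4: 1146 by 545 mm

1

Ratios (long/short): 1 ≈ 2.214; 2 ≈ 1.981; 3 ≈ 2.433; 4 ≈ 2.103.
root-5 ≈ 2.236; option 1 is nearest (Δ 0.022).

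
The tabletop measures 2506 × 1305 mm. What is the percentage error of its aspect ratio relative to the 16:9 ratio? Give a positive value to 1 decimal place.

8.0%

Ratio = 2506 / 1305 ≈ 1.9203.
Ideal 16:9 ≈ 1.7778. |1.9203 − 1.7778| / 1.7778 ≈ 8.02% → 8.0%.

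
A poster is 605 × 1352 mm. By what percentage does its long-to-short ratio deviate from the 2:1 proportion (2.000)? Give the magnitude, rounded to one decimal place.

11.7%

Ratio = 1352 / 605 ≈ 2.2347.
Ideal 2:1 = 2.0000. |2.2347 − 2.0000| / 2.0000 ≈ 11.74% → 11.7%.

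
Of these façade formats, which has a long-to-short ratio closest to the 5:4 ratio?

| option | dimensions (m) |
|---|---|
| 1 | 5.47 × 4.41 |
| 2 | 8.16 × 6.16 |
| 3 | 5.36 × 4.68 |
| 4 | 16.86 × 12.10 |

Ratios (long/short): 1 ≈ 1.240; 2 ≈ 1.325; 3 ≈ 1.145; 4 ≈ 1.393.
5:4 ≈ 1.250; option 1 is nearest (Δ 0.010).

1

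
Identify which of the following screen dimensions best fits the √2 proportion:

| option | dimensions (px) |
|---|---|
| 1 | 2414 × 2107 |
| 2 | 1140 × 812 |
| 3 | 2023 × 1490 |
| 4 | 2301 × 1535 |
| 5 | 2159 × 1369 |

2

Target root-2 ≈ 1.414.
1: 1.146 (Δ0.268)  2: 1.404 (Δ0.010)  3: 1.358 (Δ0.056)  4: 1.499 (Δ0.085)  5: 1.577 (Δ0.163)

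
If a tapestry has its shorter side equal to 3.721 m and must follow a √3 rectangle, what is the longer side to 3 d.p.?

6.445 m

root-3 ≈ 1.73205.
Longer side = 3.721 × 1.73205 ≈ 6.44496 → 6.445 m.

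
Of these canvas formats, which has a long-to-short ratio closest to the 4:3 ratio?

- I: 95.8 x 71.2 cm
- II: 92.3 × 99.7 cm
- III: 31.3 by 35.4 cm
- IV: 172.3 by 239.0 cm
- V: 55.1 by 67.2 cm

I

Ratios (long/short): I ≈ 1.346; II ≈ 1.080; III ≈ 1.131; IV ≈ 1.387; V ≈ 1.220.
4:3 ≈ 1.333; option I is nearest (Δ 0.013).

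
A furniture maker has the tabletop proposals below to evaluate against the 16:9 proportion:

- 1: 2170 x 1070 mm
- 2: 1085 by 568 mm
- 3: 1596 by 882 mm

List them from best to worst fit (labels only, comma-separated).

1: 2170/1070 ≈ 2.028 → |2.028 − 1.778| = 0.250
2: 1085/568 ≈ 1.910 → |1.910 − 1.778| = 0.132
3: 1596/882 ≈ 1.810 → |1.810 − 1.778| = 0.032

3, 2, 1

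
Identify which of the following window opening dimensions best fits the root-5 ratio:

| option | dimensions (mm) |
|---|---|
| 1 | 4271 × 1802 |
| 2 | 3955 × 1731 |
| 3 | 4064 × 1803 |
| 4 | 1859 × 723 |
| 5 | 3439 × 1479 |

3

Target root-5 ≈ 2.236.
1: 2.370 (Δ0.134)  2: 2.285 (Δ0.049)  3: 2.254 (Δ0.018)  4: 2.571 (Δ0.335)  5: 2.325 (Δ0.089)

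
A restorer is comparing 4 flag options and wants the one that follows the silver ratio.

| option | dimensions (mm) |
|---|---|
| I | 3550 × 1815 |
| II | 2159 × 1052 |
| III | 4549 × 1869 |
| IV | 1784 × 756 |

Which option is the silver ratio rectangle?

III

Ratios (long/short): I ≈ 1.956; II ≈ 2.052; III ≈ 2.434; IV ≈ 2.360.
silver ratio ≈ 2.414; option III is nearest (Δ 0.020).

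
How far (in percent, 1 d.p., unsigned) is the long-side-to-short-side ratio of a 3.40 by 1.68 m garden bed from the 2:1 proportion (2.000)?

Ratio = 3.40 / 1.68 ≈ 2.0238.
Ideal 2:1 = 2.0000. |2.0238 − 2.0000| / 2.0000 ≈ 1.19% → 1.2%.

1.2%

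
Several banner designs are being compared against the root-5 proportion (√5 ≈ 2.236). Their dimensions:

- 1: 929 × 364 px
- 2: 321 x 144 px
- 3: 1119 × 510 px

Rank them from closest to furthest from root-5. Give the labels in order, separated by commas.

Ratios: 1 = 929 / 364 ≈ 2.552; 2 = 321 / 144 ≈ 2.229; 3 = 1119 / 510 ≈ 2.194.
|Δ from 2.236|: 1 0.316; 2 0.007; 3 0.042.

2, 3, 1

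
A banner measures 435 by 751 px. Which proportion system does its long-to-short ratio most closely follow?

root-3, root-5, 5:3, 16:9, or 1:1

751/435 ≈ 1.726. Nearest candidates are root-3 (1.732, off by 0.006) and 16:9 (1.778, off by 0.052).

root-3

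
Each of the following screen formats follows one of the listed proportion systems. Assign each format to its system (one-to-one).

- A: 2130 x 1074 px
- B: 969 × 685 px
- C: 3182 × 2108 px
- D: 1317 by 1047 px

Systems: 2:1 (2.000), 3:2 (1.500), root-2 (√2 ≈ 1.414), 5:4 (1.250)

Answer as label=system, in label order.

A=2:1, B=root-2, C=3:2, D=5:4

A = 2130/1074 ≈ 1.983 → 2:1 (2.000)
B = 969/685 ≈ 1.415 → root-2 (1.414)
C = 3182/2108 ≈ 1.509 → 3:2 (1.500)
D = 1317/1047 ≈ 1.258 → 5:4 (1.250)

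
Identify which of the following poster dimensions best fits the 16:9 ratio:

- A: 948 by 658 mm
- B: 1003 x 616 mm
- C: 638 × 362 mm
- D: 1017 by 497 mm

Ratios (long/short): A ≈ 1.441; B ≈ 1.628; C ≈ 1.762; D ≈ 2.046.
16:9 ≈ 1.778; option C is nearest (Δ 0.016).

C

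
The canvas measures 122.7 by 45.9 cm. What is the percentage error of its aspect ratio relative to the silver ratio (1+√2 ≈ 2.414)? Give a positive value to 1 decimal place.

Ratio = 122.7 / 45.9 ≈ 2.6732.
Ideal silver ratio ≈ 2.4142. |2.6732 − 2.4142| / 2.4142 ≈ 10.73% → 10.7%.

10.7%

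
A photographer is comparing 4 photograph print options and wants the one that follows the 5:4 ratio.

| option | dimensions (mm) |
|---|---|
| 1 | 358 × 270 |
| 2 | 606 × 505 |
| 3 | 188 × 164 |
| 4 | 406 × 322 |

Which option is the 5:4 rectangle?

Target 5:4 ≈ 1.250.
1: 1.326 (Δ0.076)  2: 1.200 (Δ0.050)  3: 1.146 (Δ0.104)  4: 1.261 (Δ0.011)

4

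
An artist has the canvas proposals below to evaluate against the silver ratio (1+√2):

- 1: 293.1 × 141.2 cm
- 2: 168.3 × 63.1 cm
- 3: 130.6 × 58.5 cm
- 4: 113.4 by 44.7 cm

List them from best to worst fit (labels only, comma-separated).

4, 3, 2, 1

1: 293.1/141.2 ≈ 2.076 → |2.076 − 2.414| = 0.338
2: 168.3/63.1 ≈ 2.667 → |2.667 − 2.414| = 0.253
3: 130.6/58.5 ≈ 2.232 → |2.232 − 2.414| = 0.182
4: 113.4/44.7 ≈ 2.537 → |2.537 − 2.414| = 0.123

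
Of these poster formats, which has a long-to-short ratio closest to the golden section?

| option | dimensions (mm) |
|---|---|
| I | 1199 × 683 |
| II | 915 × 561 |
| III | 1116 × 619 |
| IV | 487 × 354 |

Ratios (long/short): I ≈ 1.755; II ≈ 1.631; III ≈ 1.803; IV ≈ 1.376.
golden ratio ≈ 1.618; option II is nearest (Δ 0.013).

II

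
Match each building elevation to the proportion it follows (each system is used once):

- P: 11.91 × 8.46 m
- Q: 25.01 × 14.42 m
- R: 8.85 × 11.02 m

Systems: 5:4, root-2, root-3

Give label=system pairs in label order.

Ratios: P ≈ 1.408; Q ≈ 1.734; R ≈ 1.245.
Targets: 5:4 ≈ 1.250; root-2 ≈ 1.414; root-3 ≈ 1.732.

P=root-2, Q=root-3, R=5:4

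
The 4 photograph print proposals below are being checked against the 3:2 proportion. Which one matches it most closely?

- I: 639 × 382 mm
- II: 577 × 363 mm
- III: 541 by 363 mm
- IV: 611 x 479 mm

III

Target 3:2 ≈ 1.500.
I: 1.673 (Δ0.173)  II: 1.590 (Δ0.090)  III: 1.490 (Δ0.010)  IV: 1.276 (Δ0.224)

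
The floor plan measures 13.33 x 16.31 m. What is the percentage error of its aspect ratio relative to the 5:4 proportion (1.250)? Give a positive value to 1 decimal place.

2.1%

Ratio = 16.31 / 13.33 ≈ 1.2236.
Ideal 5:4 = 1.2500. |1.2236 − 1.2500| / 1.2500 ≈ 2.11% → 2.1%.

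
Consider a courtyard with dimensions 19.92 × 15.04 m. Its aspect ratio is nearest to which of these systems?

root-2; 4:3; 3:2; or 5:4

19.92/15.04 ≈ 1.324. Nearest candidates are 4:3 (1.333, off by 0.009) and 5:4 (1.250, off by 0.074).

4:3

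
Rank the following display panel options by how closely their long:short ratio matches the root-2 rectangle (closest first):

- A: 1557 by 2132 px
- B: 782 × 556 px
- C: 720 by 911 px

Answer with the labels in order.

A: 2132/1557 ≈ 1.369 → |1.369 − 1.414| = 0.045
B: 782/556 ≈ 1.406 → |1.406 − 1.414| = 0.008
C: 911/720 ≈ 1.265 → |1.265 − 1.414| = 0.149

B, A, C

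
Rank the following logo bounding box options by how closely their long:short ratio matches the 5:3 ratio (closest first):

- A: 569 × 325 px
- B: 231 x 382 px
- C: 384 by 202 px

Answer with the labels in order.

Ratios: A = 569 / 325 ≈ 1.751; B = 382 / 231 ≈ 1.654; C = 384 / 202 ≈ 1.901.
|Δ from 1.667|: A 0.084; B 0.013; C 0.234.

B, A, C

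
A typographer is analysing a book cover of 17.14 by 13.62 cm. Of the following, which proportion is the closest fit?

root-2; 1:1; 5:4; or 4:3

5:4

17.14/13.62 ≈ 1.258. Nearest candidates are 5:4 (1.250, off by 0.008) and 4:3 (1.333, off by 0.075).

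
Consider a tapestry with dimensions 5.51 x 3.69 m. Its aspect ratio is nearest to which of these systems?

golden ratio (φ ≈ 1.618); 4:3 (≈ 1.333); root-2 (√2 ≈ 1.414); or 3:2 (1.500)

5.51/3.69 ≈ 1.493. Nearest candidates are 3:2 (1.500, off by 0.007) and root-2 (1.414, off by 0.079).

3:2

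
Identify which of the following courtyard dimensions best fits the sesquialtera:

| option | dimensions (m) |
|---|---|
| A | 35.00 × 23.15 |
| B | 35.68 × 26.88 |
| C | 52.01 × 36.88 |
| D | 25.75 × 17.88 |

A

Target 3:2 ≈ 1.500.
A: 1.512 (Δ0.012)  B: 1.327 (Δ0.173)  C: 1.410 (Δ0.090)  D: 1.440 (Δ0.060)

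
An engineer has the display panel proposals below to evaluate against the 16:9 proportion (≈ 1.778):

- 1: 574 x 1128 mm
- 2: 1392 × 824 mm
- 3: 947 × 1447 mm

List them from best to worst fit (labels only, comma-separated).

2, 1, 3

Ratios: 1 = 1128 / 574 ≈ 1.965; 2 = 1392 / 824 ≈ 1.689; 3 = 1447 / 947 ≈ 1.528.
|Δ from 1.778|: 1 0.187; 2 0.089; 3 0.250.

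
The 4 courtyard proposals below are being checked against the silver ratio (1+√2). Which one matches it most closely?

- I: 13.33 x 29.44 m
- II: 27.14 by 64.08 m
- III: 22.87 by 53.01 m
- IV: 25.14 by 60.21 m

Target silver ratio ≈ 2.414.
I: 2.209 (Δ0.205)  II: 2.361 (Δ0.053)  III: 2.318 (Δ0.096)  IV: 2.395 (Δ0.019)

IV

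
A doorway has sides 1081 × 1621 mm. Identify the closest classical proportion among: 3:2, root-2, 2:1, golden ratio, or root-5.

3:2

Ratio = 1621 / 1081 ≈ 1.500.
Distances: 3:2 1.500 (Δ 0.000); root-2 1.414 (Δ 0.086); 2:1 2.000 (Δ 0.500); golden ratio 1.618 (Δ 0.118); root-5 2.236 (Δ 0.736).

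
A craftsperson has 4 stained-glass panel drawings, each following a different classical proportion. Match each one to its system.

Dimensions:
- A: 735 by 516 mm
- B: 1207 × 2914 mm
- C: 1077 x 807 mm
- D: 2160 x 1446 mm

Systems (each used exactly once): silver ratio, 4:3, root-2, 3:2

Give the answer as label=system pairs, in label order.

A=root-2, B=silver ratio, C=4:3, D=3:2

A = 735/516 ≈ 1.424 → root-2 (1.414)
B = 2914/1207 ≈ 2.414 → silver ratio (2.414)
C = 1077/807 ≈ 1.335 → 4:3 (1.333)
D = 2160/1446 ≈ 1.494 → 3:2 (1.500)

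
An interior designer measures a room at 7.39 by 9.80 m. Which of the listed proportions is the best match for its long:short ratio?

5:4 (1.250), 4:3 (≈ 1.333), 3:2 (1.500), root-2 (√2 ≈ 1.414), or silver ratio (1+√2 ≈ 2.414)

4:3

Ratio = 9.80 / 7.39 ≈ 1.326.
Distances: 5:4 1.250 (Δ 0.076); 4:3 1.333 (Δ 0.007); 3:2 1.500 (Δ 0.174); root-2 1.414 (Δ 0.088); silver ratio 2.414 (Δ 1.088).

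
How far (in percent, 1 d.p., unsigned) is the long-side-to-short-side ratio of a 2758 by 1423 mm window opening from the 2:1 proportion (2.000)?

3.1%

Ratio = 2758 / 1423 ≈ 1.9382.
Ideal 2:1 = 2.0000. |1.9382 − 2.0000| / 2.0000 ≈ 3.09% → 3.1%.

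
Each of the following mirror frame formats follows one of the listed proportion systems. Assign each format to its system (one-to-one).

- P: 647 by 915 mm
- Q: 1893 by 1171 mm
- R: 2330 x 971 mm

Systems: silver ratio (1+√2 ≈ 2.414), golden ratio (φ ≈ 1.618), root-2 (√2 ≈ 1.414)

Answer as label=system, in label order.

Ratios: P ≈ 1.414; Q ≈ 1.617; R ≈ 2.400.
Targets: silver ratio ≈ 2.414; golden ratio ≈ 1.618; root-2 ≈ 1.414.

P=root-2, Q=golden ratio, R=silver ratio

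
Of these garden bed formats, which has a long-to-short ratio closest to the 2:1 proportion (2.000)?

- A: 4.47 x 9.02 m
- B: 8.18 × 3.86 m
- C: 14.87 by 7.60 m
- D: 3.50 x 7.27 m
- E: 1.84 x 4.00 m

A

Target 2:1 ≈ 2.000.
A: 2.018 (Δ0.018)  B: 2.119 (Δ0.119)  C: 1.957 (Δ0.043)  D: 2.077 (Δ0.077)  E: 2.174 (Δ0.174)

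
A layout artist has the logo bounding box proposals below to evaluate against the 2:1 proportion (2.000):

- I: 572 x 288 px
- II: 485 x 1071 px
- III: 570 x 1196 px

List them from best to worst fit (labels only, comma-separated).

I, III, II

I: 572/288 ≈ 1.986 → |1.986 − 2.000| = 0.014
II: 1071/485 ≈ 2.208 → |2.208 − 2.000| = 0.208
III: 1196/570 ≈ 2.098 → |2.098 − 2.000| = 0.098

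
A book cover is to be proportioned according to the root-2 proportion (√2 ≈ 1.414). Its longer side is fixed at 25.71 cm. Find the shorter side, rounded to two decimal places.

18.18 cm

root-2 ≈ 1.41421.
Shorter side = 25.71 ÷ 1.41421 ≈ 18.1798 → 18.18 cm.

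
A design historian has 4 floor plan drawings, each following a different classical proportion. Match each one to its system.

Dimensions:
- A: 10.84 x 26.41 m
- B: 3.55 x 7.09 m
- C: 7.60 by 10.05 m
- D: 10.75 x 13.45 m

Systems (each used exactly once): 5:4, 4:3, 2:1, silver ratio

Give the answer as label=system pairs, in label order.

A = 26.41/10.84 ≈ 2.436 → silver ratio (2.414)
B = 7.09/3.55 ≈ 1.997 → 2:1 (2.000)
C = 10.05/7.60 ≈ 1.322 → 4:3 (1.333)
D = 13.45/10.75 ≈ 1.251 → 5:4 (1.250)

A=silver ratio, B=2:1, C=4:3, D=5:4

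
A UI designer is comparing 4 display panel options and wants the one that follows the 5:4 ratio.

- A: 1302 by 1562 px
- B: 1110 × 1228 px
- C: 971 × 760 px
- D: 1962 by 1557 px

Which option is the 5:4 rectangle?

D

Target 5:4 ≈ 1.250.
A: 1.200 (Δ0.050)  B: 1.106 (Δ0.144)  C: 1.278 (Δ0.028)  D: 1.260 (Δ0.010)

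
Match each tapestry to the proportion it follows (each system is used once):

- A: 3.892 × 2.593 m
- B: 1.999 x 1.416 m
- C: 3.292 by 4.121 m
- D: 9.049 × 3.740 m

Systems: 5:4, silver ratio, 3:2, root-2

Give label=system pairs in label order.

A=3:2, B=root-2, C=5:4, D=silver ratio

Ratios: A ≈ 1.501; B ≈ 1.412; C ≈ 1.252; D ≈ 2.420.
Targets: 5:4 ≈ 1.250; silver ratio ≈ 2.414; 3:2 ≈ 1.500; root-2 ≈ 1.414.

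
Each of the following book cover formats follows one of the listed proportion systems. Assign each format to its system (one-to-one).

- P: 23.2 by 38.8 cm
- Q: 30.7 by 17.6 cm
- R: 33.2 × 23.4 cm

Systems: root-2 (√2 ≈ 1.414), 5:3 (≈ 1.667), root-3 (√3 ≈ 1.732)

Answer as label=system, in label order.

P=5:3, Q=root-3, R=root-2

P = 38.8/23.2 ≈ 1.672 → 5:3 (1.667)
Q = 30.7/17.6 ≈ 1.744 → root-3 (1.732)
R = 33.2/23.4 ≈ 1.419 → root-2 (1.414)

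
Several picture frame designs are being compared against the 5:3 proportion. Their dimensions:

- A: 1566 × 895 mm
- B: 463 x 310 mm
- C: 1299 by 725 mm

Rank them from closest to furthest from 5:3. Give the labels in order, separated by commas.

A, C, B

A: 1566/895 ≈ 1.750 → |1.750 − 1.667| = 0.083
B: 463/310 ≈ 1.494 → |1.494 − 1.667| = 0.173
C: 1299/725 ≈ 1.792 → |1.792 − 1.667| = 0.125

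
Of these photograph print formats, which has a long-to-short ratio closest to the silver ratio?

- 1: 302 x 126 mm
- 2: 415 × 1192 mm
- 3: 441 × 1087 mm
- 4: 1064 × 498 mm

1

Ratios (long/short): 1 ≈ 2.397; 2 ≈ 2.872; 3 ≈ 2.465; 4 ≈ 2.137.
silver ratio ≈ 2.414; option 1 is nearest (Δ 0.017).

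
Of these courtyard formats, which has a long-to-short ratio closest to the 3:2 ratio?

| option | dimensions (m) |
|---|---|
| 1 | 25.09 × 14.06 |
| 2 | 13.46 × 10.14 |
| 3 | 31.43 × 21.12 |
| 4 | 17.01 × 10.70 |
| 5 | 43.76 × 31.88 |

3

Target 3:2 ≈ 1.500.
1: 1.784 (Δ0.284)  2: 1.327 (Δ0.173)  3: 1.488 (Δ0.012)  4: 1.590 (Δ0.090)  5: 1.373 (Δ0.127)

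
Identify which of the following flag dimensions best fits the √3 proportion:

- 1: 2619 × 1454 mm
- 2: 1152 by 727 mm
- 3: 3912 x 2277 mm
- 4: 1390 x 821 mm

Ratios (long/short): 1 ≈ 1.801; 2 ≈ 1.585; 3 ≈ 1.718; 4 ≈ 1.693.
root-3 ≈ 1.732; option 3 is nearest (Δ 0.014).

3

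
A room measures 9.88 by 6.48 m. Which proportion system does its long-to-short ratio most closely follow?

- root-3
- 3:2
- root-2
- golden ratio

9.88/6.48 ≈ 1.525. Nearest candidates are 3:2 (1.500, off by 0.025) and golden ratio (1.618, off by 0.093).

3:2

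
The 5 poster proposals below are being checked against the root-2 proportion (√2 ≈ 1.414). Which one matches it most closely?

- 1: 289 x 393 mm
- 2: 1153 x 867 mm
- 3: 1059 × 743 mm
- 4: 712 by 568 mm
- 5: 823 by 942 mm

3

Target root-2 ≈ 1.414.
1: 1.360 (Δ0.054)  2: 1.330 (Δ0.084)  3: 1.425 (Δ0.011)  4: 1.254 (Δ0.160)  5: 1.145 (Δ0.269)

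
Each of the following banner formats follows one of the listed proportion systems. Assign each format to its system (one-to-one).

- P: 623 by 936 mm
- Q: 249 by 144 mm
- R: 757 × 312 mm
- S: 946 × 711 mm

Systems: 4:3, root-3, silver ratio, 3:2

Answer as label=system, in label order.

Ratios: P ≈ 1.502; Q ≈ 1.729; R ≈ 2.426; S ≈ 1.331.
Targets: 4:3 ≈ 1.333; root-3 ≈ 1.732; silver ratio ≈ 2.414; 3:2 ≈ 1.500.

P=3:2, Q=root-3, R=silver ratio, S=4:3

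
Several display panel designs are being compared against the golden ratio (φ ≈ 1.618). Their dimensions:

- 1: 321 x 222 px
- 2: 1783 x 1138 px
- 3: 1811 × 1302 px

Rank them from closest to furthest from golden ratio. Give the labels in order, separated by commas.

2, 1, 3

Ratios: 1 = 321 / 222 ≈ 1.446; 2 = 1783 / 1138 ≈ 1.567; 3 = 1811 / 1302 ≈ 1.391.
|Δ from 1.618|: 1 0.172; 2 0.051; 3 0.227.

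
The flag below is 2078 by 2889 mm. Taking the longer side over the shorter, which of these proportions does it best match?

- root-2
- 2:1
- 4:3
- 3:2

root-2

2889/2078 ≈ 1.390. Nearest candidates are root-2 (1.414, off by 0.024) and 4:3 (1.333, off by 0.057).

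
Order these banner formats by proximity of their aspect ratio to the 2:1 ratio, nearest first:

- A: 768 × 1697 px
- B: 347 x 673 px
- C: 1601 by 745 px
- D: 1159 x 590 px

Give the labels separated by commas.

Ratios: A = 1697 / 768 ≈ 2.210; B = 673 / 347 ≈ 1.939; C = 1601 / 745 ≈ 2.149; D = 1159 / 590 ≈ 1.964.
|Δ from 2.000|: A 0.210; B 0.061; C 0.149; D 0.036.

D, B, C, A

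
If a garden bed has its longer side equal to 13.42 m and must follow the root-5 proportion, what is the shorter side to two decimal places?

6.00 m

root-5 ≈ 2.23607.
Shorter side = 13.42 ÷ 2.23607 ≈ 6.0016 → 6.00 m.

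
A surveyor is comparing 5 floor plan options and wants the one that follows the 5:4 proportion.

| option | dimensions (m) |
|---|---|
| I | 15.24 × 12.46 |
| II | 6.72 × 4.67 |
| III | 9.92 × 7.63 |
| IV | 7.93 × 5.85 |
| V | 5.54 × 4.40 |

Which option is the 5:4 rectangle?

Target 5:4 ≈ 1.250.
I: 1.223 (Δ0.027)  II: 1.439 (Δ0.189)  III: 1.300 (Δ0.050)  IV: 1.356 (Δ0.106)  V: 1.259 (Δ0.009)

V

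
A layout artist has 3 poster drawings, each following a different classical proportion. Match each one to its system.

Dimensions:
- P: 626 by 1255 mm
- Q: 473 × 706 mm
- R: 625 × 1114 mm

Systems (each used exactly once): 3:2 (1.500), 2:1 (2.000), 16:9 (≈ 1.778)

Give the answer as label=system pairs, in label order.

P=2:1, Q=3:2, R=16:9

Ratios: P ≈ 2.005; Q ≈ 1.493; R ≈ 1.782.
Targets: 3:2 ≈ 1.500; 2:1 ≈ 2.000; 16:9 ≈ 1.778.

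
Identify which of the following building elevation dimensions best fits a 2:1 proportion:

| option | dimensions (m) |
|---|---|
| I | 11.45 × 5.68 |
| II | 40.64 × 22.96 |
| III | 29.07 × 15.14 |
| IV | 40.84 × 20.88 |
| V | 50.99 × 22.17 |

I

Ratios (long/short): I ≈ 2.016; II ≈ 1.770; III ≈ 1.920; IV ≈ 1.956; V ≈ 2.300.
2:1 ≈ 2.000; option I is nearest (Δ 0.016).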